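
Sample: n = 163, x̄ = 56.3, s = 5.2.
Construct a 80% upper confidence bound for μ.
μ ≤ 56.64

Upper bound (one-sided):
t* = 0.844 (one-sided for 80%)
Upper bound = x̄ + t* · s/√n = 56.3 + 0.844 · 5.2/√163 = 56.64

We are 80% confident that μ ≤ 56.64.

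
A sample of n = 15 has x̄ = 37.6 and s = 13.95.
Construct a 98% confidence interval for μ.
(28.15, 47.05)

t-interval (σ unknown):
df = n - 1 = 14
t* = 2.624 for 98% confidence

Margin of error = t* · s/√n = 2.624 · 13.95/√15 = 9.45

CI: (28.15, 47.05)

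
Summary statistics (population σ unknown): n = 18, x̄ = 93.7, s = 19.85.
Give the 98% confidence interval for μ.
(81.69, 105.71)

t-interval (σ unknown):
df = n - 1 = 17
t* = 2.567 for 98% confidence

Margin of error = t* · s/√n = 2.567 · 19.85/√18 = 12.01

CI: (81.69, 105.71)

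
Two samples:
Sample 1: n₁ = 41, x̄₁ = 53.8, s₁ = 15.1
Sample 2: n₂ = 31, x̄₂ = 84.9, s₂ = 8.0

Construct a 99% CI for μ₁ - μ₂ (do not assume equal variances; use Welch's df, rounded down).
(-38.43, -23.77)

Difference: x̄₁ - x̄₂ = -31.10
SE = √(s₁²/n₁ + s₂²/n₂) = √(15.1²/41 + 8.0²/31) = 2.7615
df = 63.54 → 63 (Welch–Satterthwaite, rounded down)
t* = 2.656

CI: -31.10 ± 2.656 · 2.7615 = -31.10 ± 7.33 = (-38.43, -23.77)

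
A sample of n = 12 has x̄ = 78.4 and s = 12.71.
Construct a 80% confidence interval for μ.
(73.40, 83.40)

t-interval (σ unknown):
df = n - 1 = 11
t* = 1.363 for 80% confidence

Margin of error = t* · s/√n = 1.363 · 12.71/√12 = 5.00

CI: (73.40, 83.40)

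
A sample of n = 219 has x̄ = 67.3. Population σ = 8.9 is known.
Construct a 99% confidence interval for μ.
(65.75, 68.85)

z-interval (σ known):
z* = 2.576 for 99% confidence

Margin of error = z* · σ/√n = 2.576 · 8.9/√219 = 1.55

CI: (67.3 - 1.55, 67.3 + 1.55) = (65.75, 68.85)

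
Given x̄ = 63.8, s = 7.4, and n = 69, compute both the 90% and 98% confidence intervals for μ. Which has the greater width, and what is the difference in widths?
98% CI is wider by 1.27

df = 68
90% CI: t* = 1.668, (62.31, 65.29), width = 2 · t* · s/√n = 2.97
98% CI: t* = 2.382, (61.68, 65.92), width = 2 · t* · s/√n = 4.24

The 98% CI is wider by 4.24 - 2.97 = 1.27.
Higher confidence requires a wider interval.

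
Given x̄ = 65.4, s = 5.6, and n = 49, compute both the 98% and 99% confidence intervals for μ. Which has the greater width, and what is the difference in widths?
99% CI is wider by 0.44

df = 48
98% CI: t* = 2.407, (63.47, 67.33), width = 2 · t* · s/√n = 3.85
99% CI: t* = 2.682, (63.25, 67.55), width = 2 · t* · s/√n = 4.29

The 99% CI is wider by 4.29 - 3.85 = 0.44.
Higher confidence requires a wider interval.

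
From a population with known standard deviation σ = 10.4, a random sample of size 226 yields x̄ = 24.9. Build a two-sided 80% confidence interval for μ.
(24.01, 25.79)

z-interval (σ known):
z* = 1.282 for 80% confidence

Margin of error = z* · σ/√n = 1.282 · 10.4/√226 = 0.89

CI: (24.9 - 0.89, 24.9 + 0.89) = (24.01, 25.79)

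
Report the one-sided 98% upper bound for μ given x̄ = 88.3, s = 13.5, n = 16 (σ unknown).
μ ≤ 95.89

Upper bound (one-sided):
t* = 2.249 (one-sided for 98%)
Upper bound = x̄ + t* · s/√n = 88.3 + 2.249 · 13.5/√16 = 95.89

We are 98% confident that μ ≤ 95.89.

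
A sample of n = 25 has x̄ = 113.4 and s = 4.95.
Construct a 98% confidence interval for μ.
(110.93, 115.87)

t-interval (σ unknown):
df = n - 1 = 24
t* = 2.492 for 98% confidence

Margin of error = t* · s/√n = 2.492 · 4.95/√25 = 2.47

CI: (110.93, 115.87)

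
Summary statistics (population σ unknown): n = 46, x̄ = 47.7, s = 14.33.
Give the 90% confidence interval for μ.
(44.15, 51.25)

t-interval (σ unknown):
df = n - 1 = 45
t* = 1.679 for 90% confidence

Margin of error = t* · s/√n = 1.679 · 14.33/√46 = 3.55

CI: (44.15, 51.25)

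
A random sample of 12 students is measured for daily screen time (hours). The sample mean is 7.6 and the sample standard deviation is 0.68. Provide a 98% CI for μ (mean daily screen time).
(7.07, 8.13)

t-interval (σ unknown):
df = n - 1 = 11
t* = 2.718 for 98% confidence

Margin of error = t* · s/√n = 2.718 · 0.68/√12 = 0.53

CI: (7.07, 8.13)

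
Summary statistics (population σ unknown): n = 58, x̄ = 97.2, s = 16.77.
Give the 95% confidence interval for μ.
(92.79, 101.61)

t-interval (σ unknown):
df = n - 1 = 57
t* = 2.002 for 95% confidence

Margin of error = t* · s/√n = 2.002 · 16.77/√58 = 4.41

CI: (92.79, 101.61)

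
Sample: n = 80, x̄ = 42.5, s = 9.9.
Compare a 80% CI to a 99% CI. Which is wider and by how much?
99% CI is wider by 2.98

df = 79
80% CI: t* = 1.292, (41.07, 43.93), width = 2 · t* · s/√n = 2.86
99% CI: t* = 2.640, (39.58, 45.42), width = 2 · t* · s/√n = 5.84

The 99% CI is wider by 5.84 - 2.86 = 2.98.
Higher confidence requires a wider interval.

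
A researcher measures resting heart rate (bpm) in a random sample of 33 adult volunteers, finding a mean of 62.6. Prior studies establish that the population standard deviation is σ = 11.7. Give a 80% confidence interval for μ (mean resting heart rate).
(59.99, 65.21)

z-interval (σ known):
z* = 1.282 for 80% confidence

Margin of error = z* · σ/√n = 1.282 · 11.7/√33 = 2.61

CI: (62.6 - 2.61, 62.6 + 2.61) = (59.99, 65.21)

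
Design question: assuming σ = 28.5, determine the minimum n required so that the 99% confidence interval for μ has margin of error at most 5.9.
n ≥ 155

For margin E ≤ 5.9:
n ≥ (z* · σ / E)²
n ≥ (2.576 · 28.5 / 5.9)²
n ≥ 154.84

Minimum n = 155 (rounding up)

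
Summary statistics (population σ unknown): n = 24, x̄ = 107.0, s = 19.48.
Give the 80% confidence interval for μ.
(101.76, 112.24)

t-interval (σ unknown):
df = n - 1 = 23
t* = 1.319 for 80% confidence

Margin of error = t* · s/√n = 1.319 · 19.48/√24 = 5.24

CI: (101.76, 112.24)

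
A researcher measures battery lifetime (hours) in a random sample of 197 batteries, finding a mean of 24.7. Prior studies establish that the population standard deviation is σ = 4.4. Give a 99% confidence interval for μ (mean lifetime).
(23.89, 25.51)

z-interval (σ known):
z* = 2.576 for 99% confidence

Margin of error = z* · σ/√n = 2.576 · 4.4/√197 = 0.81

CI: (24.7 - 0.81, 24.7 + 0.81) = (23.89, 25.51)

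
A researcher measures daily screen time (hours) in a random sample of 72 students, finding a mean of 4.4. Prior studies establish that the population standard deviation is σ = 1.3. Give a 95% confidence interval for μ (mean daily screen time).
(4.10, 4.70)

z-interval (σ known):
z* = 1.960 for 95% confidence

Margin of error = z* · σ/√n = 1.960 · 1.3/√72 = 0.30

CI: (4.4 - 0.30, 4.4 + 0.30) = (4.10, 4.70)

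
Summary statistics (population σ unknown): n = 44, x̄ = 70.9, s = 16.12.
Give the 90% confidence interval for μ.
(66.81, 74.99)

t-interval (σ unknown):
df = n - 1 = 43
t* = 1.681 for 90% confidence

Margin of error = t* · s/√n = 1.681 · 16.12/√44 = 4.09

CI: (66.81, 74.99)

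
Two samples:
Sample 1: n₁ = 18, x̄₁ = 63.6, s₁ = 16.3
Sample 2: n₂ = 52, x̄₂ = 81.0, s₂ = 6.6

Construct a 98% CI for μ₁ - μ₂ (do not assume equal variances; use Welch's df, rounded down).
(-27.48, -7.32)

Difference: x̄₁ - x̄₂ = -17.40
SE = √(s₁²/n₁ + s₂²/n₂) = √(16.3²/18 + 6.6²/52) = 3.9495
df = 18.96 → 18 (Welch–Satterthwaite, rounded down)
t* = 2.552

CI: -17.40 ± 2.552 · 3.9495 = -17.40 ± 10.08 = (-27.48, -7.32)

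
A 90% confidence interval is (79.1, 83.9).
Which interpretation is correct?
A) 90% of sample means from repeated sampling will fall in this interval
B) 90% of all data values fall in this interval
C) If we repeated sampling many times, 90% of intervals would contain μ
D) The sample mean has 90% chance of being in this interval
C

A) Wrong — coverage applies to intervals containing μ, not to future x̄ values.
B) Wrong — a CI is about the parameter μ, not individual data values.
C) Correct — this is the frequentist long-run coverage interpretation.
D) Wrong — x̄ is observed and sits in the interval by construction.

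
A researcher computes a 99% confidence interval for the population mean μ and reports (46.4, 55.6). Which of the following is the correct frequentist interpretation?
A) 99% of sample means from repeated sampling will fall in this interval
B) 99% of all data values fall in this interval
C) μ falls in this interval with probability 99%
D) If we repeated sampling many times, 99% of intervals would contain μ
D

A) Wrong — coverage applies to intervals containing μ, not to future x̄ values.
B) Wrong — a CI is about the parameter μ, not individual data values.
C) Wrong — μ is fixed; the randomness lives in the interval, not in μ.
D) Correct — this is the frequentist long-run coverage interpretation.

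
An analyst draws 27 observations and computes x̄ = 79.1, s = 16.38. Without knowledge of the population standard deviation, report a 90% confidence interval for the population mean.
(73.72, 84.48)

t-interval (σ unknown):
df = n - 1 = 26
t* = 1.706 for 90% confidence

Margin of error = t* · s/√n = 1.706 · 16.38/√27 = 5.38

CI: (73.72, 84.48)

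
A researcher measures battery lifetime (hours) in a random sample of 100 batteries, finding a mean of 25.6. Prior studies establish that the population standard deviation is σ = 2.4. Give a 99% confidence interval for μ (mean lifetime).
(24.98, 26.22)

z-interval (σ known):
z* = 2.576 for 99% confidence

Margin of error = z* · σ/√n = 2.576 · 2.4/√100 = 0.62

CI: (25.6 - 0.62, 25.6 + 0.62) = (24.98, 26.22)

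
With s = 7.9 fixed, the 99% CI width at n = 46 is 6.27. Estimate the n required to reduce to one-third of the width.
n ≈ 414

CI width ∝ 1/√n
To reduce width by factor 3, need √n to grow by 3 → need 3² = 9 times as many samples.

Current: n = 46, width = 6.27
New: n = 414, width ≈ 2.01

Width reduced by factor of 6.27/2.01 = 3.12.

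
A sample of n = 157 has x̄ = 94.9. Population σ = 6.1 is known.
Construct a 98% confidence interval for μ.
(93.77, 96.03)

z-interval (σ known):
z* = 2.326 for 98% confidence

Margin of error = z* · σ/√n = 2.326 · 6.1/√157 = 1.13

CI: (94.9 - 1.13, 94.9 + 1.13) = (93.77, 96.03)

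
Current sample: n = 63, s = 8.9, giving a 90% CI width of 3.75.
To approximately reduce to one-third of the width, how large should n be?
n ≈ 567

CI width ∝ 1/√n
To reduce width by factor 3, need √n to grow by 3 → need 3² = 9 times as many samples.

Current: n = 63, width = 3.75
New: n = 567, width ≈ 1.23

Width reduced by factor of 3.75/1.23 = 3.05.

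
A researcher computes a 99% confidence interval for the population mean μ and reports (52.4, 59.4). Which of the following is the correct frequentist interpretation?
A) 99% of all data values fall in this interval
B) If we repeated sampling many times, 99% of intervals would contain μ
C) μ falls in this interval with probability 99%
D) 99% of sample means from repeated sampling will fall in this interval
B

A) Wrong — a CI is about the parameter μ, not individual data values.
B) Correct — this is the frequentist long-run coverage interpretation.
C) Wrong — μ is fixed; the randomness lives in the interval, not in μ.
D) Wrong — coverage applies to intervals containing μ, not to future x̄ values.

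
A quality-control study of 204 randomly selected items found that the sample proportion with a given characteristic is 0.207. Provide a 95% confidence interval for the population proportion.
(0.151, 0.263)

Proportion CI:
SE = √(p̂(1-p̂)/n) = √(0.207 · 0.793 / 204) = 0.02837

z* = 1.960
Margin = z* · SE = 1.960 · 0.02837 = 0.0556

CI: 0.207 ± 0.0556 = (0.151, 0.263)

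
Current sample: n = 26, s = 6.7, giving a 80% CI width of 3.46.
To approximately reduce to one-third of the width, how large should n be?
n ≈ 234

CI width ∝ 1/√n
To reduce width by factor 3, need √n to grow by 3 → need 3² = 9 times as many samples.

Current: n = 26, width = 3.46
New: n = 234, width ≈ 1.13

Width reduced by factor of 3.46/1.13 = 3.06.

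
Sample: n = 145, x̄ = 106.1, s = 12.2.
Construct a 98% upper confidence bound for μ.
μ ≤ 108.20

Upper bound (one-sided):
t* = 2.073 (one-sided for 98%)
Upper bound = x̄ + t* · s/√n = 106.1 + 2.073 · 12.2/√145 = 108.20

We are 98% confident that μ ≤ 108.20.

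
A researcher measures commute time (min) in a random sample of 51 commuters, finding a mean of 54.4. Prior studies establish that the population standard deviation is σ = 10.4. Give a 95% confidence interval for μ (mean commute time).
(51.55, 57.25)

z-interval (σ known):
z* = 1.960 for 95% confidence

Margin of error = z* · σ/√n = 1.960 · 10.4/√51 = 2.85

CI: (54.4 - 2.85, 54.4 + 2.85) = (51.55, 57.25)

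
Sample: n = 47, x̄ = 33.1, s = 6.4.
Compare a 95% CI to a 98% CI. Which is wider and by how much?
98% CI is wider by 0.74

df = 46
95% CI: t* = 2.013, (31.22, 34.98), width = 2 · t* · s/√n = 3.76
98% CI: t* = 2.410, (30.85, 35.35), width = 2 · t* · s/√n = 4.50

The 98% CI is wider by 4.50 - 3.76 = 0.74.
Higher confidence requires a wider interval.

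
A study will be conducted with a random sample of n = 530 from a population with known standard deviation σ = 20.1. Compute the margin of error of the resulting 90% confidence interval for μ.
Margin of error = 1.44

Margin of error = z* · σ/√n
= 1.645 · 20.1/√530
= 1.645 · 20.1/23.0217
= 1.44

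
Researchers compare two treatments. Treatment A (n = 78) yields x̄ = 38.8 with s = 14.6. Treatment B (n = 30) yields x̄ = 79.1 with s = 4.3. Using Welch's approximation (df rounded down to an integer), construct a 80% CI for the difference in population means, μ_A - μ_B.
(-42.66, -37.94)

Difference: x̄₁ - x̄₂ = -40.30
SE = √(s₁²/n₁ + s₂²/n₂) = √(14.6²/78 + 4.3²/30) = 1.8301
df = 101.89 → 101 (Welch–Satterthwaite, rounded down)
t* = 1.290

CI: -40.30 ± 1.290 · 1.8301 = -40.30 ± 2.36 = (-42.66, -37.94)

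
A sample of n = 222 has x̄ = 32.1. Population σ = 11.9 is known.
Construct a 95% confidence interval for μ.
(30.53, 33.67)

z-interval (σ known):
z* = 1.960 for 95% confidence

Margin of error = z* · σ/√n = 1.960 · 11.9/√222 = 1.57

CI: (32.1 - 1.57, 32.1 + 1.57) = (30.53, 33.67)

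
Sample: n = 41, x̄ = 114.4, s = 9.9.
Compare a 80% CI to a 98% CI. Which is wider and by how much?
98% CI is wider by 3.46

df = 40
80% CI: t* = 1.303, (112.39, 116.41), width = 2 · t* · s/√n = 4.03
98% CI: t* = 2.423, (110.65, 118.15), width = 2 · t* · s/√n = 7.49

The 98% CI is wider by 7.49 - 4.03 = 3.46.
Higher confidence requires a wider interval.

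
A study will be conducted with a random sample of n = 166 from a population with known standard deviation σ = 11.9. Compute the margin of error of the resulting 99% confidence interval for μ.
Margin of error = 2.38

Margin of error = z* · σ/√n
= 2.576 · 11.9/√166
= 2.576 · 11.9/12.8841
= 2.38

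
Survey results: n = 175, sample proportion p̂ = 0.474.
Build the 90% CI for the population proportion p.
(0.412, 0.536)

Proportion CI:
SE = √(p̂(1-p̂)/n) = √(0.474 · 0.526 / 175) = 0.03775

z* = 1.645
Margin = z* · SE = 1.645 · 0.03775 = 0.0621

CI: 0.474 ± 0.0621 = (0.412, 0.536)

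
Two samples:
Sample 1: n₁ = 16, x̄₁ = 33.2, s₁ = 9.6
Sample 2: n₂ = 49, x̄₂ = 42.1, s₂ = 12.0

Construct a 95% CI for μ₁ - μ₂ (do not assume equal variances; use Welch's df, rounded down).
(-14.92, -2.88)

Difference: x̄₁ - x̄₂ = -8.90
SE = √(s₁²/n₁ + s₂²/n₂) = √(9.6²/16 + 12.0²/49) = 2.9494
df = 31.64 → 31 (Welch–Satterthwaite, rounded down)
t* = 2.040

CI: -8.90 ± 2.040 · 2.9494 = -8.90 ± 6.02 = (-14.92, -2.88)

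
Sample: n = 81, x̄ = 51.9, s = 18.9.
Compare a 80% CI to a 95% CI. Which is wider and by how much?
95% CI is wider by 2.93

df = 80
80% CI: t* = 1.292, (49.19, 54.61), width = 2 · t* · s/√n = 5.43
95% CI: t* = 1.990, (47.72, 56.08), width = 2 · t* · s/√n = 8.36

The 95% CI is wider by 8.36 - 5.43 = 2.93.
Higher confidence requires a wider interval.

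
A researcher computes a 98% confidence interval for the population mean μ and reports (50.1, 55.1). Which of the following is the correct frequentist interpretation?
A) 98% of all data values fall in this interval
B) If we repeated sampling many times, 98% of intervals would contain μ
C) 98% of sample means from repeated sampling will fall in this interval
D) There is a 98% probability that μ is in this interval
B

A) Wrong — a CI is about the parameter μ, not individual data values.
B) Correct — this is the frequentist long-run coverage interpretation.
C) Wrong — coverage applies to intervals containing μ, not to future x̄ values.
D) Wrong — μ is fixed; the randomness lives in the interval, not in μ.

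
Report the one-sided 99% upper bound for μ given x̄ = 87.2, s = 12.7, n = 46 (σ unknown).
μ ≤ 91.72

Upper bound (one-sided):
t* = 2.412 (one-sided for 99%)
Upper bound = x̄ + t* · s/√n = 87.2 + 2.412 · 12.7/√46 = 91.72

We are 99% confident that μ ≤ 91.72.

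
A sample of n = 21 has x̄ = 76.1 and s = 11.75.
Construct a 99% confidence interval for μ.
(68.81, 83.39)

t-interval (σ unknown):
df = n - 1 = 20
t* = 2.845 for 99% confidence

Margin of error = t* · s/√n = 2.845 · 11.75/√21 = 7.29

CI: (68.81, 83.39)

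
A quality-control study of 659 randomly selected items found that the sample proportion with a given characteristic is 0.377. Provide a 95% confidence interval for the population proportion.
(0.340, 0.414)

Proportion CI:
SE = √(p̂(1-p̂)/n) = √(0.377 · 0.623 / 659) = 0.01888

z* = 1.960
Margin = z* · SE = 1.960 · 0.01888 = 0.0370

CI: 0.377 ± 0.0370 = (0.340, 0.414)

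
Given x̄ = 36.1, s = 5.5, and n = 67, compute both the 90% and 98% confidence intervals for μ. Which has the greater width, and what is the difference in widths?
98% CI is wider by 0.96

df = 66
90% CI: t* = 1.668, (34.98, 37.22), width = 2 · t* · s/√n = 2.24
98% CI: t* = 2.384, (34.50, 37.70), width = 2 · t* · s/√n = 3.20

The 98% CI is wider by 3.20 - 2.24 = 0.96.
Higher confidence requires a wider interval.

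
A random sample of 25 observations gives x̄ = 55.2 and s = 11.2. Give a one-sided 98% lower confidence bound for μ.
μ ≥ 50.33

Lower bound (one-sided):
t* = 2.172 (one-sided for 98%)
Lower bound = x̄ - t* · s/√n = 55.2 - 2.172 · 11.2/√25 = 50.33

We are 98% confident that μ ≥ 50.33.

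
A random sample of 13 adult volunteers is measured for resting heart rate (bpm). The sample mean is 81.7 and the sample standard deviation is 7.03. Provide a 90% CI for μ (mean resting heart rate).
(78.23, 85.17)

t-interval (σ unknown):
df = n - 1 = 12
t* = 1.782 for 90% confidence

Margin of error = t* · s/√n = 1.782 · 7.03/√13 = 3.47

CI: (78.23, 85.17)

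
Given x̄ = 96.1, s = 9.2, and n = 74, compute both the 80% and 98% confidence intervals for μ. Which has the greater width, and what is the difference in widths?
98% CI is wider by 2.32

df = 73
80% CI: t* = 1.293, (94.72, 97.48), width = 2 · t* · s/√n = 2.77
98% CI: t* = 2.379, (93.56, 98.64), width = 2 · t* · s/√n = 5.09

The 98% CI is wider by 5.09 - 2.77 = 2.32.
Higher confidence requires a wider interval.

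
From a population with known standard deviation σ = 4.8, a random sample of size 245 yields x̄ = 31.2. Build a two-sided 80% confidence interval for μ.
(30.81, 31.59)

z-interval (σ known):
z* = 1.282 for 80% confidence

Margin of error = z* · σ/√n = 1.282 · 4.8/√245 = 0.39

CI: (31.2 - 0.39, 31.2 + 0.39) = (30.81, 31.59)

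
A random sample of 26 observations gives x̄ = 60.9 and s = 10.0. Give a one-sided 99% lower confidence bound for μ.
μ ≥ 56.03

Lower bound (one-sided):
t* = 2.485 (one-sided for 99%)
Lower bound = x̄ - t* · s/√n = 60.9 - 2.485 · 10.0/√26 = 56.03

We are 99% confident that μ ≥ 56.03.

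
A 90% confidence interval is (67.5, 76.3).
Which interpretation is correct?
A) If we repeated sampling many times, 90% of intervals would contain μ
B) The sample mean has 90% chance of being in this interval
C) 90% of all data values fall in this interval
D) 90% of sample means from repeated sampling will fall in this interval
A

A) Correct — this is the frequentist long-run coverage interpretation.
B) Wrong — x̄ is observed and sits in the interval by construction.
C) Wrong — a CI is about the parameter μ, not individual data values.
D) Wrong — coverage applies to intervals containing μ, not to future x̄ values.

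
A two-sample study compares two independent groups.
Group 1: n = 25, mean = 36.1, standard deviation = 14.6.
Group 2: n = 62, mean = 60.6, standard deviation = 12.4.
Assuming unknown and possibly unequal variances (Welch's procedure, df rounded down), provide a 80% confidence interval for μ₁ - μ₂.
(-28.83, -20.17)

Difference: x̄₁ - x̄₂ = -24.50
SE = √(s₁²/n₁ + s₂²/n₂) = √(14.6²/25 + 12.4²/62) = 3.3176
df = 38.70 → 38 (Welch–Satterthwaite, rounded down)
t* = 1.304

CI: -24.50 ± 1.304 · 3.3176 = -24.50 ± 4.33 = (-28.83, -20.17)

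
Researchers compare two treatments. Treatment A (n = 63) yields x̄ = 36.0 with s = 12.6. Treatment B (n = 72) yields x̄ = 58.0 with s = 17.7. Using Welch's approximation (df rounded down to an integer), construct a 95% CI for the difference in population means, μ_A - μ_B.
(-27.19, -16.81)

Difference: x̄₁ - x̄₂ = -22.00
SE = √(s₁²/n₁ + s₂²/n₂) = √(12.6²/63 + 17.7²/72) = 2.6213
df = 127.92 → 127 (Welch–Satterthwaite, rounded down)
t* = 1.979

CI: -22.00 ± 1.979 · 2.6213 = -22.00 ± 5.19 = (-27.19, -16.81)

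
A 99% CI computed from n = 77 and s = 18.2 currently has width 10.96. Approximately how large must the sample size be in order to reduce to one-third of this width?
n ≈ 693

CI width ∝ 1/√n
To reduce width by factor 3, need √n to grow by 3 → need 3² = 9 times as many samples.

Current: n = 77, width = 10.96
New: n = 693, width ≈ 3.57

Width reduced by factor of 10.96/3.57 = 3.07.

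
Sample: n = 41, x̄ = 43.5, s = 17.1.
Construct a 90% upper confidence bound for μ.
μ ≤ 46.98

Upper bound (one-sided):
t* = 1.303 (one-sided for 90%)
Upper bound = x̄ + t* · s/√n = 43.5 + 1.303 · 17.1/√41 = 46.98

We are 90% confident that μ ≤ 46.98.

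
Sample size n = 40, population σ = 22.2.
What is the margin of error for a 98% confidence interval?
Margin of error = 8.16

Margin of error = z* · σ/√n
= 2.326 · 22.2/√40
= 2.326 · 22.2/6.3246
= 8.16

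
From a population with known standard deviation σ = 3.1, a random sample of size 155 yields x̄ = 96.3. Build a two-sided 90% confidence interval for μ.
(95.89, 96.71)

z-interval (σ known):
z* = 1.645 for 90% confidence

Margin of error = z* · σ/√n = 1.645 · 3.1/√155 = 0.41

CI: (96.3 - 0.41, 96.3 + 0.41) = (95.89, 96.71)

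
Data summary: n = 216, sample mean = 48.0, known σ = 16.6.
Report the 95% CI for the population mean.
(45.79, 50.21)

z-interval (σ known):
z* = 1.960 for 95% confidence

Margin of error = z* · σ/√n = 1.960 · 16.6/√216 = 2.21

CI: (48.0 - 2.21, 48.0 + 2.21) = (45.79, 50.21)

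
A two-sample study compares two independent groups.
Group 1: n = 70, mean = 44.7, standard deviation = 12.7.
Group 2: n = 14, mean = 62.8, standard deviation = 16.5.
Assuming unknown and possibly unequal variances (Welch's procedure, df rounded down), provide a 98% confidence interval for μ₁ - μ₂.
(-30.15, -6.05)

Difference: x̄₁ - x̄₂ = -18.10
SE = √(s₁²/n₁ + s₂²/n₂) = √(12.7²/70 + 16.5²/14) = 4.6638
df = 16.22 → 16 (Welch–Satterthwaite, rounded down)
t* = 2.583

CI: -18.10 ± 2.583 · 4.6638 = -18.10 ± 12.05 = (-30.15, -6.05)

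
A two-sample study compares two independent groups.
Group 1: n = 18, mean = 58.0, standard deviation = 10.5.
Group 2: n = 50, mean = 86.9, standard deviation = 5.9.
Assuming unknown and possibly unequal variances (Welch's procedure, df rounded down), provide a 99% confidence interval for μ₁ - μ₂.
(-36.33, -21.47)

Difference: x̄₁ - x̄₂ = -28.90
SE = √(s₁²/n₁ + s₂²/n₂) = √(10.5²/18 + 5.9²/50) = 2.6117
df = 20.99 → 20 (Welch–Satterthwaite, rounded down)
t* = 2.845

CI: -28.90 ± 2.845 · 2.6117 = -28.90 ± 7.43 = (-36.33, -21.47)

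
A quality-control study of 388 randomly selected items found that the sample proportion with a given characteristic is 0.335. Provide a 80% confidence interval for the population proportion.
(0.304, 0.366)

Proportion CI:
SE = √(p̂(1-p̂)/n) = √(0.335 · 0.665 / 388) = 0.02396

z* = 1.282
Margin = z* · SE = 1.282 · 0.02396 = 0.0307

CI: 0.335 ± 0.0307 = (0.304, 0.366)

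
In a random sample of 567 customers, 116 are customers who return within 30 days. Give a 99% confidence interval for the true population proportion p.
(0.161, 0.248)

Proportion CI:
p̂ = 116/567 = 0.20459
SE = √(p̂(1-p̂)/n) = √(0.20459 · 0.79541 / 567) = 0.01694

z* = 2.576
Margin = z* · SE = 2.576 · 0.01694 = 0.0436

CI: 0.20459 ± 0.0436 = (0.161, 0.248)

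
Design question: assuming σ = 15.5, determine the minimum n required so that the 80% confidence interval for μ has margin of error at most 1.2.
n ≥ 275

For margin E ≤ 1.2:
n ≥ (z* · σ / E)²
n ≥ (1.282 · 15.5 / 1.2)²
n ≥ 274.21

Minimum n = 275 (rounding up)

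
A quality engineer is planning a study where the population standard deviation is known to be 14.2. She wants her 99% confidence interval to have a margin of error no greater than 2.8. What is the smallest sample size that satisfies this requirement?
n ≥ 171

For margin E ≤ 2.8:
n ≥ (z* · σ / E)²
n ≥ (2.576 · 14.2 / 2.8)²
n ≥ 170.67

Minimum n = 171 (rounding up)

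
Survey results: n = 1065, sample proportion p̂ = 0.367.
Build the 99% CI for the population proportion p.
(0.329, 0.405)

Proportion CI:
SE = √(p̂(1-p̂)/n) = √(0.367 · 0.633 / 1065) = 0.01477

z* = 2.576
Margin = z* · SE = 2.576 · 0.01477 = 0.0380

CI: 0.367 ± 0.0380 = (0.329, 0.405)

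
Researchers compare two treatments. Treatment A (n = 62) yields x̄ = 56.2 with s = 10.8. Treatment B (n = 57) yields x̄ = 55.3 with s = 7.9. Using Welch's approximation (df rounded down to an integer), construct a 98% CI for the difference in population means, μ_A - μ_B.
(-3.17, 4.97)

Difference: x̄₁ - x̄₂ = 0.90
SE = √(s₁²/n₁ + s₂²/n₂) = √(10.8²/62 + 7.9²/57) = 1.7252
df = 111.52 → 111 (Welch–Satterthwaite, rounded down)
t* = 2.360

CI: 0.90 ± 2.360 · 1.7252 = 0.90 ± 4.07 = (-3.17, 4.97)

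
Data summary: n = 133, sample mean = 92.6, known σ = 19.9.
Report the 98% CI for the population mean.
(88.59, 96.61)

z-interval (σ known):
z* = 2.326 for 98% confidence

Margin of error = z* · σ/√n = 2.326 · 19.9/√133 = 4.01

CI: (92.6 - 4.01, 92.6 + 4.01) = (88.59, 96.61)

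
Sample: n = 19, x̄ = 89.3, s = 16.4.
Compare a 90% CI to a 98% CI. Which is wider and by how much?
98% CI is wider by 6.15

df = 18
90% CI: t* = 1.734, (82.78, 95.82), width = 2 · t* · s/√n = 13.05
98% CI: t* = 2.552, (79.70, 98.90), width = 2 · t* · s/√n = 19.20

The 98% CI is wider by 19.20 - 13.05 = 6.15.
Higher confidence requires a wider interval.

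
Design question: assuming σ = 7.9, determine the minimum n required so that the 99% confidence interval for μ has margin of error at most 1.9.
n ≥ 115

For margin E ≤ 1.9:
n ≥ (z* · σ / E)²
n ≥ (2.576 · 7.9 / 1.9)²
n ≥ 114.72

Minimum n = 115 (rounding up)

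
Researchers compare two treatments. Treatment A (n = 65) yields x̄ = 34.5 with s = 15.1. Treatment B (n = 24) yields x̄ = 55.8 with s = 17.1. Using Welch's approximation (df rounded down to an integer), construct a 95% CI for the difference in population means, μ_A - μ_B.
(-29.33, -13.27)

Difference: x̄₁ - x̄₂ = -21.30
SE = √(s₁²/n₁ + s₂²/n₂) = √(15.1²/65 + 17.1²/24) = 3.9613
df = 37.05 → 37 (Welch–Satterthwaite, rounded down)
t* = 2.026

CI: -21.30 ± 2.026 · 3.9613 = -21.30 ± 8.03 = (-29.33, -13.27)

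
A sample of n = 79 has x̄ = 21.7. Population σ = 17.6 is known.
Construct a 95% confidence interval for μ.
(17.82, 25.58)

z-interval (σ known):
z* = 1.960 for 95% confidence

Margin of error = z* · σ/√n = 1.960 · 17.6/√79 = 3.88

CI: (21.7 - 3.88, 21.7 + 3.88) = (17.82, 25.58)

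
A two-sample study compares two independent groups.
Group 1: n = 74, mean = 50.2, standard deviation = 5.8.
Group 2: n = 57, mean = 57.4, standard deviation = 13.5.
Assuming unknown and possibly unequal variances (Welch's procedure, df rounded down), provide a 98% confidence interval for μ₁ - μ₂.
(-11.75, -2.65)

Difference: x̄₁ - x̄₂ = -7.20
SE = √(s₁²/n₁ + s₂²/n₂) = √(5.8²/74 + 13.5²/57) = 1.9110
df = 71.94 → 71 (Welch–Satterthwaite, rounded down)
t* = 2.380

CI: -7.20 ± 2.380 · 1.9110 = -7.20 ± 4.55 = (-11.75, -2.65)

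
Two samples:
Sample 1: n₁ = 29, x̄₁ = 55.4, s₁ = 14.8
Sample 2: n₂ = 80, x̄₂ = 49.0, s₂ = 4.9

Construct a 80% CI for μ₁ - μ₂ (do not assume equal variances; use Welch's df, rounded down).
(2.73, 10.07)

Difference: x̄₁ - x̄₂ = 6.40
SE = √(s₁²/n₁ + s₂²/n₂) = √(14.8²/29 + 4.9²/80) = 2.8024
df = 30.25 → 30 (Welch–Satterthwaite, rounded down)
t* = 1.310

CI: 6.40 ± 1.310 · 2.8024 = 6.40 ± 3.67 = (2.73, 10.07)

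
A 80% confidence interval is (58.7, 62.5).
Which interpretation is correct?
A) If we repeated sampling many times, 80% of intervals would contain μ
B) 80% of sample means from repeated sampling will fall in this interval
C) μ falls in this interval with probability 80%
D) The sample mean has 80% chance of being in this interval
A

A) Correct — this is the frequentist long-run coverage interpretation.
B) Wrong — coverage applies to intervals containing μ, not to future x̄ values.
C) Wrong — μ is fixed; the randomness lives in the interval, not in μ.
D) Wrong — x̄ is observed and sits in the interval by construction.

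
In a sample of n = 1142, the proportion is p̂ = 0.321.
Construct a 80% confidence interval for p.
(0.303, 0.339)

Proportion CI:
SE = √(p̂(1-p̂)/n) = √(0.321 · 0.679 / 1142) = 0.01382

z* = 1.282
Margin = z* · SE = 1.282 · 0.01382 = 0.0177

CI: 0.321 ± 0.0177 = (0.303, 0.339)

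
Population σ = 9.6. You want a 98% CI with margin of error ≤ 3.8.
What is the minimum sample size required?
n ≥ 35

For margin E ≤ 3.8:
n ≥ (z* · σ / E)²
n ≥ (2.326 · 9.6 / 3.8)²
n ≥ 34.53

Minimum n = 35 (rounding up)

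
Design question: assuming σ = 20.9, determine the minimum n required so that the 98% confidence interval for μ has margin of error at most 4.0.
n ≥ 148

For margin E ≤ 4.0:
n ≥ (z* · σ / E)²
n ≥ (2.326 · 20.9 / 4.0)²
n ≥ 147.70

Minimum n = 148 (rounding up)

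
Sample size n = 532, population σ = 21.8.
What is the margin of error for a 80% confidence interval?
Margin of error = 1.21

Margin of error = z* · σ/√n
= 1.282 · 21.8/√532
= 1.282 · 21.8/23.0651
= 1.21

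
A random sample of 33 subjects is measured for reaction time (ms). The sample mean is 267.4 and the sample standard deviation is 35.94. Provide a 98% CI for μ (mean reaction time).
(252.08, 282.72)

t-interval (σ unknown):
df = n - 1 = 32
t* = 2.449 for 98% confidence

Margin of error = t* · s/√n = 2.449 · 35.94/√33 = 15.32

CI: (252.08, 282.72)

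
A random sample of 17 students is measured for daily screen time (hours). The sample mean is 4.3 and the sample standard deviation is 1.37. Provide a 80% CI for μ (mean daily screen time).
(3.86, 4.74)

t-interval (σ unknown):
df = n - 1 = 16
t* = 1.337 for 80% confidence

Margin of error = t* · s/√n = 1.337 · 1.37/√17 = 0.44

CI: (3.86, 4.74)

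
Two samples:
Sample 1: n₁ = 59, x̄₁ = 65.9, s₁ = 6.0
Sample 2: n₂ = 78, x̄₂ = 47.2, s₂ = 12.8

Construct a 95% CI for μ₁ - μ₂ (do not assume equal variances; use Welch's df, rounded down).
(15.44, 21.96)

Difference: x̄₁ - x̄₂ = 18.70
SE = √(s₁²/n₁ + s₂²/n₂) = √(6.0²/59 + 12.8²/78) = 1.6464
df = 115.31 → 115 (Welch–Satterthwaite, rounded down)
t* = 1.981

CI: 18.70 ± 1.981 · 1.6464 = 18.70 ± 3.26 = (15.44, 21.96)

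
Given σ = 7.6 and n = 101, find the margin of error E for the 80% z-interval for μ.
Margin of error = 0.97

Margin of error = z* · σ/√n
= 1.282 · 7.6/√101
= 1.282 · 7.6/10.0499
= 0.97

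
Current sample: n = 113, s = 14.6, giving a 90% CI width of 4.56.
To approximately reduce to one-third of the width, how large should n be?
n ≈ 1017

CI width ∝ 1/√n
To reduce width by factor 3, need √n to grow by 3 → need 3² = 9 times as many samples.

Current: n = 113, width = 4.56
New: n = 1017, width ≈ 1.51

Width reduced by factor of 4.56/1.51 = 3.02.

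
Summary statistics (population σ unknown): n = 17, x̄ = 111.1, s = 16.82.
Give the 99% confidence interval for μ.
(99.18, 123.02)

t-interval (σ unknown):
df = n - 1 = 16
t* = 2.921 for 99% confidence

Margin of error = t* · s/√n = 2.921 · 16.82/√17 = 11.92

CI: (99.18, 123.02)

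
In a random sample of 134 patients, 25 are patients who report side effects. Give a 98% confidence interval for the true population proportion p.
(0.108, 0.265)

Proportion CI:
p̂ = 25/134 = 0.18657
SE = √(p̂(1-p̂)/n) = √(0.18657 · 0.81343 / 134) = 0.03365

z* = 2.326
Margin = z* · SE = 2.326 · 0.03365 = 0.0783

CI: 0.18657 ± 0.0783 = (0.108, 0.265)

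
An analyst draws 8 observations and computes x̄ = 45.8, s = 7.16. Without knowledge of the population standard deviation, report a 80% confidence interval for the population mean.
(42.22, 49.38)

t-interval (σ unknown):
df = n - 1 = 7
t* = 1.415 for 80% confidence

Margin of error = t* · s/√n = 1.415 · 7.16/√8 = 3.58

CI: (42.22, 49.38)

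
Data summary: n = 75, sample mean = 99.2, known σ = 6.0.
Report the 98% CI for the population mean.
(97.59, 100.81)

z-interval (σ known):
z* = 2.326 for 98% confidence

Margin of error = z* · σ/√n = 2.326 · 6.0/√75 = 1.61

CI: (99.2 - 1.61, 99.2 + 1.61) = (97.59, 100.81)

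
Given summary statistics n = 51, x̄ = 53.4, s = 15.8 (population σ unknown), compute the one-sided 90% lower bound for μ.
μ ≥ 50.53

Lower bound (one-sided):
t* = 1.299 (one-sided for 90%)
Lower bound = x̄ - t* · s/√n = 53.4 - 1.299 · 15.8/√51 = 50.53

We are 90% confident that μ ≥ 50.53.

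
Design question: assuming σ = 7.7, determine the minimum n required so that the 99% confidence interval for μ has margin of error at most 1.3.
n ≥ 233

For margin E ≤ 1.3:
n ≥ (z* · σ / E)²
n ≥ (2.576 · 7.7 / 1.3)²
n ≥ 232.80

Minimum n = 233 (rounding up)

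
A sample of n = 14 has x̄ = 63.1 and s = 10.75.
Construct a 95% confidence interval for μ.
(56.89, 69.31)

t-interval (σ unknown):
df = n - 1 = 13
t* = 2.160 for 95% confidence

Margin of error = t* · s/√n = 2.160 · 10.75/√14 = 6.21

CI: (56.89, 69.31)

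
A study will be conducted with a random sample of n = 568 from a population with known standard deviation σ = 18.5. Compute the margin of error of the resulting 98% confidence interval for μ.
Margin of error = 1.81

Margin of error = z* · σ/√n
= 2.326 · 18.5/√568
= 2.326 · 18.5/23.8328
= 1.81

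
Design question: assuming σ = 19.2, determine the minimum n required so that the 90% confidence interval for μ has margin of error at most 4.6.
n ≥ 48

For margin E ≤ 4.6:
n ≥ (z* · σ / E)²
n ≥ (1.645 · 19.2 / 4.6)²
n ≥ 47.14

Minimum n = 48 (rounding up)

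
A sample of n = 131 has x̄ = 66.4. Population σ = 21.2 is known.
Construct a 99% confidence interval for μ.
(61.63, 71.17)

z-interval (σ known):
z* = 2.576 for 99% confidence

Margin of error = z* · σ/√n = 2.576 · 21.2/√131 = 4.77

CI: (66.4 - 4.77, 66.4 + 4.77) = (61.63, 71.17)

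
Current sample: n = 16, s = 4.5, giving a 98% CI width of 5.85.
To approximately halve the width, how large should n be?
n ≈ 64

CI width ∝ 1/√n
To reduce width by factor 2, need √n to grow by 2 → need 2² = 4 times as many samples.

Current: n = 16, width = 5.85
New: n = 64, width ≈ 2.69

Width reduced by factor of 5.85/2.69 = 2.17.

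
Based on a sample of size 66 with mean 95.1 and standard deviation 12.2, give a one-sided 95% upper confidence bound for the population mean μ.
μ ≤ 97.61

Upper bound (one-sided):
t* = 1.669 (one-sided for 95%)
Upper bound = x̄ + t* · s/√n = 95.1 + 1.669 · 12.2/√66 = 97.61

We are 95% confident that μ ≤ 97.61.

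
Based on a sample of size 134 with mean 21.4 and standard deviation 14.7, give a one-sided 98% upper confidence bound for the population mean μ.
μ ≤ 24.03

Upper bound (one-sided):
t* = 2.074 (one-sided for 98%)
Upper bound = x̄ + t* · s/√n = 21.4 + 2.074 · 14.7/√134 = 24.03

We are 98% confident that μ ≤ 24.03.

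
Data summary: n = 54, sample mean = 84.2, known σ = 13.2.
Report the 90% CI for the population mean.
(81.25, 87.15)

z-interval (σ known):
z* = 1.645 for 90% confidence

Margin of error = z* · σ/√n = 1.645 · 13.2/√54 = 2.95

CI: (84.2 - 2.95, 84.2 + 2.95) = (81.25, 87.15)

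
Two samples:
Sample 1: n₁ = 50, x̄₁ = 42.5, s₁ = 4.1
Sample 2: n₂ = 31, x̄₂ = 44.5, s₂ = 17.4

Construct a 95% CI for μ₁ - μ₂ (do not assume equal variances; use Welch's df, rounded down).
(-8.47, 4.47)

Difference: x̄₁ - x̄₂ = -2.00
SE = √(s₁²/n₁ + s₂²/n₂) = √(4.1²/50 + 17.4²/31) = 3.1785
df = 32.08 → 32 (Welch–Satterthwaite, rounded down)
t* = 2.037

CI: -2.00 ± 2.037 · 3.1785 = -2.00 ± 6.47 = (-8.47, 4.47)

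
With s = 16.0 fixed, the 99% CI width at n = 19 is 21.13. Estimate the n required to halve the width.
n ≈ 76

CI width ∝ 1/√n
To reduce width by factor 2, need √n to grow by 2 → need 2² = 4 times as many samples.

Current: n = 19, width = 21.13
New: n = 76, width ≈ 9.70

Width reduced by factor of 21.13/9.70 = 2.18.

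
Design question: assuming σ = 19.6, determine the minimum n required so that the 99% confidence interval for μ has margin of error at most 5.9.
n ≥ 74

For margin E ≤ 5.9:
n ≥ (z* · σ / E)²
n ≥ (2.576 · 19.6 / 5.9)²
n ≥ 73.23

Minimum n = 74 (rounding up)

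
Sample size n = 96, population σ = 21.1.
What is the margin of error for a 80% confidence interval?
Margin of error = 2.76

Margin of error = z* · σ/√n
= 1.282 · 21.1/√96
= 1.282 · 21.1/9.7980
= 2.76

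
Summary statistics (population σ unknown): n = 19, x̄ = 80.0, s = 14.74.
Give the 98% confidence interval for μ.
(71.37, 88.63)

t-interval (σ unknown):
df = n - 1 = 18
t* = 2.552 for 98% confidence

Margin of error = t* · s/√n = 2.552 · 14.74/√19 = 8.63

CI: (71.37, 88.63)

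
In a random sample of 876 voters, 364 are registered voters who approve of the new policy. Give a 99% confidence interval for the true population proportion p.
(0.373, 0.458)

Proportion CI:
p̂ = 364/876 = 0.41553
SE = √(p̂(1-p̂)/n) = √(0.41553 · 0.58447 / 876) = 0.01665

z* = 2.576
Margin = z* · SE = 2.576 · 0.01665 = 0.0429

CI: 0.41553 ± 0.0429 = (0.373, 0.458)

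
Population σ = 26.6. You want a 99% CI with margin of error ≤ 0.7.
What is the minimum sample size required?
n ≥ 9583

For margin E ≤ 0.7:
n ≥ (z* · σ / E)²
n ≥ (2.576 · 26.6 / 0.7)²
n ≥ 9582.06

Minimum n = 9583 (rounding up)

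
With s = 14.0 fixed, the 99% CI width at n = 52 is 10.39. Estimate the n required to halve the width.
n ≈ 208

CI width ∝ 1/√n
To reduce width by factor 2, need √n to grow by 2 → need 2² = 4 times as many samples.

Current: n = 52, width = 10.39
New: n = 208, width ≈ 5.05

Width reduced by factor of 10.39/5.05 = 2.06.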